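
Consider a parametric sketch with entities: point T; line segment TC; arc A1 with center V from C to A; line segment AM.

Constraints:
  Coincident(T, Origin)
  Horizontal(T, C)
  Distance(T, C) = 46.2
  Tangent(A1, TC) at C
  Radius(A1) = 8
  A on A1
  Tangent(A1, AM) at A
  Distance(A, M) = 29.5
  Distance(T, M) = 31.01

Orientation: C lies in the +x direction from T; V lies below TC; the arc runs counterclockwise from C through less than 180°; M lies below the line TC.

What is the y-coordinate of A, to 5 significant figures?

-2.4537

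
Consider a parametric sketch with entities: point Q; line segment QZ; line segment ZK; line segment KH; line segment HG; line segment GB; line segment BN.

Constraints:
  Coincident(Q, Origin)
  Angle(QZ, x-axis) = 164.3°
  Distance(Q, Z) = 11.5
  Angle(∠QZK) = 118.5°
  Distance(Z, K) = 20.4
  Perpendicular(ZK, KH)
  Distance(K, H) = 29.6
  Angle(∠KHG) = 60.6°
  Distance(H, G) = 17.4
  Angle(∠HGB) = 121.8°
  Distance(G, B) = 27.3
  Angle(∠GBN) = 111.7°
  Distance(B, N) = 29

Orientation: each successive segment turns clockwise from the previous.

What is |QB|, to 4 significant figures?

18.93

Q is at the origin; QZ runs at 164.3° with length 11.5, so Z = (-11.07, 3.112). ∠QZK = 118.5° gives ZK at 102.8° from the x-axis; with |ZK| = 20.4, K = (-15.59, 23.00). ZK is perpendicular to KH, so KH runs at 12.80°; with |KH| = 29.6, H = (13.27, 29.56). ∠KHG = 60.6° gives HG at -106.6° from the x-axis; with |HG| = 17.4, G = (8.303, 12.89). ∠HGB = 121.8° gives GB at -164.8° from the x-axis; with |GB| = 27.3, B = (-18.04, 5.730). Then |QB| = |B − Q| = 18.93.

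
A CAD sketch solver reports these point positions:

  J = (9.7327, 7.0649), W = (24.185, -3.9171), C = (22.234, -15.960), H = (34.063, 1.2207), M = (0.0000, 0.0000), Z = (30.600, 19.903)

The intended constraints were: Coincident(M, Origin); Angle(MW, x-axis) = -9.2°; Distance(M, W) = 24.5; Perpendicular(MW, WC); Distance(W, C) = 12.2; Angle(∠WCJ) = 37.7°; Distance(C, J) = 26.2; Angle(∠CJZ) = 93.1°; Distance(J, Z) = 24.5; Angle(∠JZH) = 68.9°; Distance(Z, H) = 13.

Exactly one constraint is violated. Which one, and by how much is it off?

Distance(Z, H) = 13 — off by 6.00.

M = (0.00, 0.00) ✓; MW at -9.200° ✓; |MW| = 24.50 ✓; ∠(MW, WC) = 90.00° ✓; |WC| = 12.20 ✓; ∠WCJ = 37.70° ✓; |CJ| = 26.20 ✓; ∠CJZ = 93.10° ✓; |JZ| = 24.50 ✓; ∠JZH = 68.90° ✓; |ZH| = 19.00 ✗.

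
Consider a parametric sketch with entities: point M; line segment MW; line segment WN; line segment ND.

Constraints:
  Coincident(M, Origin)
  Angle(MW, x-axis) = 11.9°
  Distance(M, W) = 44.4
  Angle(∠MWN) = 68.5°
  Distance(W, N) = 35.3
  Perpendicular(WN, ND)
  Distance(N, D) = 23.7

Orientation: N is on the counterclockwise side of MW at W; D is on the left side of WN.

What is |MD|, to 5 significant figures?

25.926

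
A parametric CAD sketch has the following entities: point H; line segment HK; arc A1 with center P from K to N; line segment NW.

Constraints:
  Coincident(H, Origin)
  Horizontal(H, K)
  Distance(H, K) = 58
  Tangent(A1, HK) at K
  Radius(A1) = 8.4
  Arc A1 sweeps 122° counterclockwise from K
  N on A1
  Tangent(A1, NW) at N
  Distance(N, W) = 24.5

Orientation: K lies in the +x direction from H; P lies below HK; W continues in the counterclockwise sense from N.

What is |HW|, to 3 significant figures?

72.2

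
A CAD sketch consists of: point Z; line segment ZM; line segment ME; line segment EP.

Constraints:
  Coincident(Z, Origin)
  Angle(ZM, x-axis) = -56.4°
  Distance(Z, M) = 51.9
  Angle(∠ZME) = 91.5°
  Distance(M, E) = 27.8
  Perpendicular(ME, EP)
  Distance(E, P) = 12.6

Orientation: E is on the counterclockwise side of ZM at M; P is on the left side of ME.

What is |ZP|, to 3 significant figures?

48.9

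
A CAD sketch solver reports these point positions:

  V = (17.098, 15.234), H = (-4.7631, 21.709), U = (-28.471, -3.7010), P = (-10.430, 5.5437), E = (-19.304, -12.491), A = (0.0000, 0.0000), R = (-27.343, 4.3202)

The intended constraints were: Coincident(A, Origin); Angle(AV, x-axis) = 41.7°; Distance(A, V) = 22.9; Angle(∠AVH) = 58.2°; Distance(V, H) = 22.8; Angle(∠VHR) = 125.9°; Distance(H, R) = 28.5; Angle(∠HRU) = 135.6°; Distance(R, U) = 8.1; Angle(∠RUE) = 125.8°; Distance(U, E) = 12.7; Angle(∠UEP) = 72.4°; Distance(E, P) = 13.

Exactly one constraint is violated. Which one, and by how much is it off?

Distance(E, P) = 13 — off by 7.10.

A = (0.00, 0.00) ✓; AV at 41.70° ✓; |AV| = 22.90 ✓; ∠AVH = 58.20° ✓; |VH| = 22.80 ✓; ∠VHR = 125.9° ✓; |HR| = 28.50 ✓; ∠HRU = 135.6° ✓; |RU| = 8.100 ✓; ∠RUE = 125.8° ✓; |UE| = 12.70 ✓; ∠UEP = 72.40° ✓; |EP| = 20.10 ✗.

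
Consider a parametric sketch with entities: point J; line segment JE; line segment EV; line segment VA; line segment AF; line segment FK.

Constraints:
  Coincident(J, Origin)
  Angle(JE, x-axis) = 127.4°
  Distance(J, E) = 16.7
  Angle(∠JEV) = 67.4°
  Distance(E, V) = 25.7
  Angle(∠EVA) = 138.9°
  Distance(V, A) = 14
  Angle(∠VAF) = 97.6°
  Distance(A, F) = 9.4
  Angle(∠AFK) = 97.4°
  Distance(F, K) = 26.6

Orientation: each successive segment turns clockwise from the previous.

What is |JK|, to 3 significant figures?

10.1

J is at the origin; JE runs at 127.4° with length 16.7, so E = (-10.1, 13.3). ∠JEV = 67.4° gives EV at 14.8° from the x-axis; with |EV| = 25.7, V = (14.7, 19.8). ∠EVA = 138.9° gives VA at -26.3° from the x-axis; with |VA| = 14.0, A = (27.3, 13.6). ∠VAF = 97.6° gives AF at -109° from the x-axis; with |AF| = 9.4, F = (24.2, 4.72). ∠AFK = 97.4° gives FK at 169° from the x-axis; with |FK| = 26.6, K = (-1.84, 9.94). Then |JK| = |K − J| = 10.1.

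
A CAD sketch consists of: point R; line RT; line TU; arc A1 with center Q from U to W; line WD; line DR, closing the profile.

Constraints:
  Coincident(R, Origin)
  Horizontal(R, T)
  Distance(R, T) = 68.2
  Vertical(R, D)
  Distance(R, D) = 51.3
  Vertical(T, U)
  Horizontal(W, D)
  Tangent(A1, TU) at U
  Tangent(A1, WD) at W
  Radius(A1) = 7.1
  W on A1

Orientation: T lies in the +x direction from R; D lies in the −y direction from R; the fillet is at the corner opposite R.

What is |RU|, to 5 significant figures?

81.270

R is at the origin; RT is horizontal with |RT| = 68.2 and T on the +x side, so T = (68.200, 0.0000). R and D share the same x with |RD| = 51.3 and D on the −y side, so D = (0.0000, -51.300). The virtual corner opposite R is at (68.200, -51.300). A1 meets TU tangentially, so QU is at right angles to TU and the tangent condition forces QW to be normal to WD, with radius 7.1, so the center Q sits 7.1 in from both sides at Q = (61.100, -44.200). That places the tangent points at U = (68.200, -44.200) on TU and W = (61.100, -51.300) on WD. Then |RU| = |U − R| = 81.270.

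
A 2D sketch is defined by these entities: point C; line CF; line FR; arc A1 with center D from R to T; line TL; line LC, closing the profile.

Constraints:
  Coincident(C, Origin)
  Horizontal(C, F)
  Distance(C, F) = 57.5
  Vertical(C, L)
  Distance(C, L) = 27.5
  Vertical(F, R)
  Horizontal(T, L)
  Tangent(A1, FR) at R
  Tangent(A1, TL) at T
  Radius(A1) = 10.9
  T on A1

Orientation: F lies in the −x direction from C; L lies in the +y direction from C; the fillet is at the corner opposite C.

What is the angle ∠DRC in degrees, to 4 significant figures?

16.10°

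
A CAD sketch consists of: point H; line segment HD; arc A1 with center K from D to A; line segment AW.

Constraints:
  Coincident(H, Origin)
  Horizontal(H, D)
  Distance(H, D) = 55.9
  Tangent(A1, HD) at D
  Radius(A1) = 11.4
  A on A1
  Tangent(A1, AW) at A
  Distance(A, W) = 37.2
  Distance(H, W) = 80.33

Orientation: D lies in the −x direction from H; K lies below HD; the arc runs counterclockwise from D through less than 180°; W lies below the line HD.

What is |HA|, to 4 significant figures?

68.41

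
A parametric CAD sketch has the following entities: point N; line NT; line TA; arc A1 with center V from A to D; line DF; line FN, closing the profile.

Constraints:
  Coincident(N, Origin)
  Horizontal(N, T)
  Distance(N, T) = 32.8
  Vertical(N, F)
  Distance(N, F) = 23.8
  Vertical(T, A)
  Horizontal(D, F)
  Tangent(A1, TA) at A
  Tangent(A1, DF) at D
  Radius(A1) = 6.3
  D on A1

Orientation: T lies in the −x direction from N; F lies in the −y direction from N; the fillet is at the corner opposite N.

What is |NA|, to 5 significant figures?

37.176

N is at the origin; NT is horizontal with |NT| = 32.8 and T on the −x side, so T = (-32.800, 0.0000). N and F share the same x with |NF| = 23.8 and F on the −y side, so F = (0.0000, -23.800). The virtual corner opposite N is at (-32.800, -23.800). A1 meets TA tangentially, so VA is at right angles to TA and A1 meets DF tangentially, so VD is at right angles to DF, with radius 6.3, so the center V sits 6.3 in from both sides at V = (-26.500, -17.500). That places the tangent points at A = (-32.800, -17.500) on TA and D = (-26.500, -23.800) on DF. Then |NA| = |A − N| = 37.176.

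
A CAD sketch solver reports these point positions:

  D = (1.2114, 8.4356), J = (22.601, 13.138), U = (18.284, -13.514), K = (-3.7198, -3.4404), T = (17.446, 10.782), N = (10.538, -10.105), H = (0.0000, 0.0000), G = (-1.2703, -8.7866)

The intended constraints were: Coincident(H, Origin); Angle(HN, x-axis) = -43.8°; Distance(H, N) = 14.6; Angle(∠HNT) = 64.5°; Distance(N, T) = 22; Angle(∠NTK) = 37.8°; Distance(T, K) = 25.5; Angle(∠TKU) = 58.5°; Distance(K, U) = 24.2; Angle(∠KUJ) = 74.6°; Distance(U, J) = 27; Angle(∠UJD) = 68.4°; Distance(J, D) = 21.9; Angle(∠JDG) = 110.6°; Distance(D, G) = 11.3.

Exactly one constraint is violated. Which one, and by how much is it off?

Distance(D, G) = 11.3 — off by 6.10.

H = (0.00, 0.00) ✓; HN at -43.80° ✓; |HN| = 14.60 ✓; ∠HNT = 64.50° ✓; |NT| = 22.00 ✓; ∠NTK = 37.80° ✓; |TK| = 25.50 ✓; ∠TKU = 58.50° ✓; |KU| = 24.20 ✓; ∠KUJ = 74.60° ✓; |UJ| = 27.00 ✓; ∠UJD = 68.40° ✓; |JD| = 21.90 ✓; ∠JDG = 110.6° ✓; |DG| = 17.40 ✗.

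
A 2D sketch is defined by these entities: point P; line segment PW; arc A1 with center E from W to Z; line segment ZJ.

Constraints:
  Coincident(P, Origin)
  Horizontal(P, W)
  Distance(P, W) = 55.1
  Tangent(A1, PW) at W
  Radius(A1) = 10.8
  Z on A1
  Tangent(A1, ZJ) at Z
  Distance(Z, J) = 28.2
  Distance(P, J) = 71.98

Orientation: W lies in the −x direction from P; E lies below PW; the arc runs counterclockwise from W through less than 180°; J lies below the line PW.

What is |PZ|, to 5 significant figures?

66.944

Checks: |EZ| = 10.80 ✓; ∠(EZ, ZJ) = 90.00° ✓; |ZJ| = 28.20 ✓; |PJ| = 71.98 ✓.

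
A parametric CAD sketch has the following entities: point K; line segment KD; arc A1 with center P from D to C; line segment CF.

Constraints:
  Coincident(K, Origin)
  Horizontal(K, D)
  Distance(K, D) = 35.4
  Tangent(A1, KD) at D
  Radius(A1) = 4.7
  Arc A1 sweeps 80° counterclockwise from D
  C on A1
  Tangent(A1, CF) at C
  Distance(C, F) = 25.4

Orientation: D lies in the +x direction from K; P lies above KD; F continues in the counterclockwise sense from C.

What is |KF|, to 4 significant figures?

53.01

On A1, D sits at bearing -90° from P; an 80° counterclockwise sweep puts C at bearing -10°, so C = P + 4.7·(cos -10°, sin -10°) = (40.03, 3.884). A1 meets CF tangentially, so PC is at right angles to CF, so CF runs along (−sin -10°, cos -10°); with |CF| = 25.4, F = (44.44, 28.90). Then |KF| = |F − K| = 53.01.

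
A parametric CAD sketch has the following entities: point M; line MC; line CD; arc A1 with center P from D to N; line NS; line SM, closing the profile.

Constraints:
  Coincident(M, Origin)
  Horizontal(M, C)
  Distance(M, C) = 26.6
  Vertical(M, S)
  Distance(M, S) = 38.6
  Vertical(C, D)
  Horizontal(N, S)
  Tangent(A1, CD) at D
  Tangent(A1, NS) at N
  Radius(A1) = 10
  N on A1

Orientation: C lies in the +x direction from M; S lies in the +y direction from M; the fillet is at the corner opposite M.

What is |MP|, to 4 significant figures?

33.07

M is at the origin; M and C share the same y with |MC| = 26.6 and C on the +x side, so C = (26.60, 0.000). MS is vertical with |MS| = 38.6 and S on the +y side, so S = (0.000, 38.60). The virtual corner opposite M is at (26.60, 38.60). A1 meets CD tangentially, so PD is at right angles to CD and the tangent condition forces PN to be normal to NS, with radius 10.0, so the center P sits 10.0 in from both sides at P = (16.60, 28.60). Then |MP| = |P − M| = 33.07.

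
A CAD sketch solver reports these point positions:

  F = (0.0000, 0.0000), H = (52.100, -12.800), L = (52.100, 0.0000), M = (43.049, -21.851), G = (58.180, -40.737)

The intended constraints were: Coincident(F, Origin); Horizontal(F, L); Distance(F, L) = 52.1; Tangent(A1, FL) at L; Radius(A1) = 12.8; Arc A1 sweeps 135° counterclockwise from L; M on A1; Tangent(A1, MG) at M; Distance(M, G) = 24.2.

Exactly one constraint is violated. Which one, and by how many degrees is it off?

Tangent(A1, MG) at M — off by 6.30°.

F = (0.00, 0.00) ✓; F.y = 0.00, L.y = 0.00 ✓; |FL| = 52.10 ✓; ∠(HL, LF) = 90.00° ✓; |HL| = 12.80 ✓; bearing(H→M) − bearing(H→L) = 135.0° ✓; |HM| = 12.80 ✓; ∠(HM, MG) = 96.30° ✗; |MG| = 24.20 ✓.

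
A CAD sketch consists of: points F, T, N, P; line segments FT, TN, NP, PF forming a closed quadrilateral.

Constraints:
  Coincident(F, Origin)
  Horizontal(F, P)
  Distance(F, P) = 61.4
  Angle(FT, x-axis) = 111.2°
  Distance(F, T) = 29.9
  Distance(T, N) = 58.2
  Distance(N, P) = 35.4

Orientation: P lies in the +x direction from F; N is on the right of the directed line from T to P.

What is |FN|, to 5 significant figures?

32.504

Checks: |TN| = 58.20 ✓; |NP| = 35.40 ✓.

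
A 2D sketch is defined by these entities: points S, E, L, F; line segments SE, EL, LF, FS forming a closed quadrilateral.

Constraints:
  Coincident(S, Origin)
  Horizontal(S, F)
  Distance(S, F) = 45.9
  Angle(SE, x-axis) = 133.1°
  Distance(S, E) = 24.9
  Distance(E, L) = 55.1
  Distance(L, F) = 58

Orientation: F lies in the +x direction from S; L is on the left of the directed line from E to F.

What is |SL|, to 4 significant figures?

59.47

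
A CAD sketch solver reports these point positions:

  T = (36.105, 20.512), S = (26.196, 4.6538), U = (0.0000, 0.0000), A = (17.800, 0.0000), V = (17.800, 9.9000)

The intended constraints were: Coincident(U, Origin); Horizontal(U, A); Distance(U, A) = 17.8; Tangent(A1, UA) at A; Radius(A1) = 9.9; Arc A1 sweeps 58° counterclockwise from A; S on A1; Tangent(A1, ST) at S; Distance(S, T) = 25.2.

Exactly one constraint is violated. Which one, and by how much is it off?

Distance(S, T) = 25.2 — off by 6.50.

U = (0.00, 0.00) ✓; U.y = 0.00, A.y = 0.00 ✓; |UA| = 17.80 ✓; ∠(VA, AU) = 90.00° ✓; |VA| = 9.900 ✓; bearing(V→S) − bearing(V→A) = 58.00° ✓; |VS| = 9.900 ✓; ∠(VS, ST) = 90.00° ✓; |ST| = 18.70 ✗.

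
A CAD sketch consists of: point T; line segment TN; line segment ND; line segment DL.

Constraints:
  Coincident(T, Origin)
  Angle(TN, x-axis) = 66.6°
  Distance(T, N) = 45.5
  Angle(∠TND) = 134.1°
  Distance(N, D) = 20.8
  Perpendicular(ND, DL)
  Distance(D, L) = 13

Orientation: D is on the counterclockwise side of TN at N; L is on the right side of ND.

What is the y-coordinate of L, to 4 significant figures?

65.95

T is at the origin; TN runs at 66.6° with length 45.5, so N = 45.5·(cos 66.6°, sin 66.6°) = (18.07, 41.76). ∠TND = 134.1°, so ND runs at 66.6° + (180° − 134.1°) = 112.5° from the x-axis; with |ND| = 20.8, D = N + 20.8·(cos 112.5°, sin 112.5°) = (10.11, 60.97). ND is perpendicular to DL; with |DL| = 13.0 on the right of ND, L = D + 13.0·(0.9239, 0.3827) = (22.12, 65.95). So L.y = 65.95.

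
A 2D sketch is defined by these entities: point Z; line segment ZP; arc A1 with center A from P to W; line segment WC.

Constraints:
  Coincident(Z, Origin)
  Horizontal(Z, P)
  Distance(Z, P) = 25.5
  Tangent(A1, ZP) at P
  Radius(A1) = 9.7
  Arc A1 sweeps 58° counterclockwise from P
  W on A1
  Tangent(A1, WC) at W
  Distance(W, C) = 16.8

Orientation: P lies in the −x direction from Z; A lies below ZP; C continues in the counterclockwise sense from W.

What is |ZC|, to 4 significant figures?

46.59

Z is at the origin; Z and P share the same y with |ZP| = 25.5 and P on the −x side, so P = (-25.50, 0.000). Tangency of A1 to ZP means the radius AP is perpendicular to ZP, so A = P + (0, -9.7) = (-25.50, -9.700). On A1, P sits at bearing 90° from A; a 58° counterclockwise sweep puts W at bearing 148°, so W = A + 9.7·(cos 148°, sin 148°) = (-33.73, -4.560). The tangent condition forces AW to be normal to WC, so WC runs along (−sin 148°, cos 148°); with |WC| = 16.8, C = (-42.63, -18.81). Then |ZC| = |C − Z| = 46.59.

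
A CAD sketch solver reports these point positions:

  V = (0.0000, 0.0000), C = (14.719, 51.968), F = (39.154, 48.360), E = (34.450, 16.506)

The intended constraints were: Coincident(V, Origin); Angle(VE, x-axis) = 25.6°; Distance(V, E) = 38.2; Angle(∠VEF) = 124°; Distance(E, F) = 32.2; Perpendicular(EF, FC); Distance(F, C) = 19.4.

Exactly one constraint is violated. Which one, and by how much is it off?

Distance(F, C) = 19.4 — off by 5.30.

V = (0.00, 0.00) ✓; VE at 25.60° ✓; |VE| = 38.20 ✓; ∠VEF = 124.0° ✓; |EF| = 32.20 ✓; ∠(EF, FC) = 90.00° ✓; |FC| = 24.70 ✗.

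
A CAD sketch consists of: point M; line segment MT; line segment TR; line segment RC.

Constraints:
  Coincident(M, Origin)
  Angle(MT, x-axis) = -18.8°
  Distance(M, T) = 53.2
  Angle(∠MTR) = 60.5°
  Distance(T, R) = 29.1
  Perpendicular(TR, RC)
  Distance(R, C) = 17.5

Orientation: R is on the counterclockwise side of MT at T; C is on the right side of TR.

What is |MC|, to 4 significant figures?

63.87

M is at the origin; MT runs at -18.8° with length 53.2, so T = 53.2·(cos -18.8°, sin -18.8°) = (50.36, -17.14). ∠MTR = 60.5°, so TR runs at -18.8° + (180° − 60.5°) = 100.7° from the x-axis; with |TR| = 29.1, R = T + 29.1·(cos 100.7°, sin 100.7°) = (44.96, 11.45). TR is perpendicular to RC; with |RC| = 17.5 on the right of TR, C = R + 17.5·(0.9826, 0.1857) = (62.15, 14.70). Then |MC| = |C − M| = 63.87.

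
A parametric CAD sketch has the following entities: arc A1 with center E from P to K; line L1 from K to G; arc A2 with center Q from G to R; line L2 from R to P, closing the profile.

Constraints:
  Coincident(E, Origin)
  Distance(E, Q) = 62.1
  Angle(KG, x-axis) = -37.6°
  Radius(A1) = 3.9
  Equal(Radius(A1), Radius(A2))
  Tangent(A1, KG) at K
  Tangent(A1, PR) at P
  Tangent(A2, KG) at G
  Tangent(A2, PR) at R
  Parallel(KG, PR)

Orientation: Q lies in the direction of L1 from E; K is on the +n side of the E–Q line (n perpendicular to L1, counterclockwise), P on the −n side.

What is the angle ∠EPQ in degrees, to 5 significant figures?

86.406°

The slot axis is L1's direction at -37.6°, so u = (cos -37.6°, sin -37.6°) = (0.79229, -0.61015) and n = (−sin -37.6°, cos -37.6°) = (0.61015, 0.79229). E is at the origin and Q lies 62.1 along u from E, so Q = 62.1·u = (49.201, -37.890). Tangency of A1 to both parallel lines with radius 3.9 puts K and P at E ± 3.9·n: K = (2.3796, 3.0899), P = (-2.3796, -3.0899). Then cos ∠EPQ = PE·PQ / (|PE||PQ|), giving 86.406°.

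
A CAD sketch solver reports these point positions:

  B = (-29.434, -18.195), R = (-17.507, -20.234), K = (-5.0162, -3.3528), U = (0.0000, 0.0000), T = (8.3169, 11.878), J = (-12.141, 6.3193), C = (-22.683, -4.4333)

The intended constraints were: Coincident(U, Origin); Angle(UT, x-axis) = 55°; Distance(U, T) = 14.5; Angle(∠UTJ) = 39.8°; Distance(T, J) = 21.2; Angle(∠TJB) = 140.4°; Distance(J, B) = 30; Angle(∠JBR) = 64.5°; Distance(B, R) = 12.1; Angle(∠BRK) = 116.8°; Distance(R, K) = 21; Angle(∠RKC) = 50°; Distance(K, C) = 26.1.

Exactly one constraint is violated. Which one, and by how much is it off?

Distance(K, C) = 26.1 — off by 8.40.

U = (0.00, 0.00) ✓; UT at 55.00° ✓; |UT| = 14.50 ✓; ∠UTJ = 39.80° ✓; |TJ| = 21.20 ✓; ∠TJB = 140.4° ✓; |JB| = 30.00 ✓; ∠JBR = 64.50° ✓; |BR| = 12.10 ✓; ∠BRK = 116.8° ✓; |RK| = 21.00 ✓; ∠RKC = 50.00° ✓; |KC| = 17.70 ✗.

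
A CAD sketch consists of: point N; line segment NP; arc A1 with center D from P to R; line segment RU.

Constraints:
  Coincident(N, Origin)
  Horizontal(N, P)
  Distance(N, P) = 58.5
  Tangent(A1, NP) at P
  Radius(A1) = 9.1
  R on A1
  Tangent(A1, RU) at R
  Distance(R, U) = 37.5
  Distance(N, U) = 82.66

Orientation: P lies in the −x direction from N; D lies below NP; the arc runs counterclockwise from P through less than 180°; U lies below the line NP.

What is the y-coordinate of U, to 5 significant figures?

-46.393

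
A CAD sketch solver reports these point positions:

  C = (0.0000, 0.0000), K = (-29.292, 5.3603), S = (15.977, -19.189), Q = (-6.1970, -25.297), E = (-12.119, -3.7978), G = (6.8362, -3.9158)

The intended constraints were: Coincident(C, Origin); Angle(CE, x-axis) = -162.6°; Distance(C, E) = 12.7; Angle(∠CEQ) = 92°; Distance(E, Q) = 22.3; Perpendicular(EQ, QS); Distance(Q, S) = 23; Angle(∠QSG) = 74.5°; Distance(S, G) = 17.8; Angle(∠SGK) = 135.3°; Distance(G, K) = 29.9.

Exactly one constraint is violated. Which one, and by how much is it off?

Distance(G, K) = 29.9 — off by 7.40.

C = (0.00, 0.00) ✓; CE at -162.6° ✓; |CE| = 12.70 ✓; ∠CEQ = 92.00° ✓; |EQ| = 22.30 ✓; ∠(EQ, QS) = 90.00° ✓; |QS| = 23.00 ✓; ∠QSG = 74.50° ✓; |SG| = 17.80 ✓; ∠SGK = 135.3° ✓; |GK| = 37.30 ✗.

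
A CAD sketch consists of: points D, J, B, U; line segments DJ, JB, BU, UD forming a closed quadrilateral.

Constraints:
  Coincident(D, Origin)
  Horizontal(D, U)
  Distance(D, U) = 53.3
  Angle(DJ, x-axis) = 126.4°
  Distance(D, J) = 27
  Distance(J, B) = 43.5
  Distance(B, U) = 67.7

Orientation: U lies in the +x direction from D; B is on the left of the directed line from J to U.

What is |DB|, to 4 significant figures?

55.78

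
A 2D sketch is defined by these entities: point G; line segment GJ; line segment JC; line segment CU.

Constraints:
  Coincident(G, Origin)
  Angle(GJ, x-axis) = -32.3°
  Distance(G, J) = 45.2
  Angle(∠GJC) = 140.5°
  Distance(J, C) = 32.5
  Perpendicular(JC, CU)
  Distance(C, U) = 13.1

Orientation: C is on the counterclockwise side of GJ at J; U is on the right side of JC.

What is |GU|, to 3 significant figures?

79.3

∠GJC = 140.5°, so JC runs at -32.3° + (180° − 140.5°) = 7.20° from the x-axis; with |JC| = 32.5, C = J + 32.5·(cos 7.20°, sin 7.20°) = (70.4, -20.1). JC is perpendicular to CU; with |CU| = 13.1 on the right of JC, U = C + 13.1·(0.125, -0.992) = (72.1, -33.1). Then |GU| = |U − G| = 79.3.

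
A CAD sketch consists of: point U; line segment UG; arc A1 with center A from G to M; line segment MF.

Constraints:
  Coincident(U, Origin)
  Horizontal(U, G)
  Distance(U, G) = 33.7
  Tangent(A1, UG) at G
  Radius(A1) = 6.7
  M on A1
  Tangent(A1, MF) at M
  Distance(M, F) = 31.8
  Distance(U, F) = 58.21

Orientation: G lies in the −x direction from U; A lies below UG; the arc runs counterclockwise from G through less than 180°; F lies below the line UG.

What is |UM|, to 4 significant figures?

40.75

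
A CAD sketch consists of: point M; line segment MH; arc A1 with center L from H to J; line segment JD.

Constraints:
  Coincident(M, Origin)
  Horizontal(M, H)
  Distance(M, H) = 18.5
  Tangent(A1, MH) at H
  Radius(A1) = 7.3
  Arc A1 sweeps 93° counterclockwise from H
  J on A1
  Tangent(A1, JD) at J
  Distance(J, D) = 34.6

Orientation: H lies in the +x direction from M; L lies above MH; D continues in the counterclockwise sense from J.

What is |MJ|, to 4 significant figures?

26.91

M is at the origin; MH is horizontal with |MH| = 18.5 and H on the +x side, so H = (18.50, 0.000). A1 meets MH tangentially, so LH is at right angles to MH, so L = H + (0, 7.3) = (18.50, 7.300). On A1, H sits at bearing -90° from L; a 93° counterclockwise sweep puts J at bearing 3°, so J = L + 7.3·(cos 3°, sin 3°) = (25.79, 7.682). Then |MJ| = |J − M| = 26.91.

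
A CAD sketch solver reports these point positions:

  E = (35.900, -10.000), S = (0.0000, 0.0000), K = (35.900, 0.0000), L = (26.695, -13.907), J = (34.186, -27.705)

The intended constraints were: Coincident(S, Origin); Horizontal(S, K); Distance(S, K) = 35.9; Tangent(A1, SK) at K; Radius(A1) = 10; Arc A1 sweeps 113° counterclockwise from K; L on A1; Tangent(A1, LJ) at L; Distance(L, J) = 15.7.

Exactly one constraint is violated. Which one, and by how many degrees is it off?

Tangent(A1, LJ) at L — off by 5.50°.

S = (0.00, 0.00) ✓; S.y = 0.00, K.y = 0.00 ✓; |SK| = 35.90 ✓; ∠(EK, KS) = 90.00° ✓; |EK| = 10.00 ✓; bearing(E→L) − bearing(E→K) = 113.0° ✓; |EL| = 10.00 ✓; ∠(EL, LJ) = 84.50° ✗; |LJ| = 15.70 ✓.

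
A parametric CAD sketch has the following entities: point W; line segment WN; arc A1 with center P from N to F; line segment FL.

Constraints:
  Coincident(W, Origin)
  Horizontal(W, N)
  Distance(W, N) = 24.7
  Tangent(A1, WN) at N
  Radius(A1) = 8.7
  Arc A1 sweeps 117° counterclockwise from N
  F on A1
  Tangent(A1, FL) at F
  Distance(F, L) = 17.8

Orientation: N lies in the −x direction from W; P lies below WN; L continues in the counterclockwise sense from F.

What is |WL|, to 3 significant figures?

37.5

On A1, N sits at bearing 90° from P; a 117° counterclockwise sweep puts F at bearing 207°, so F = P + 8.7·(cos 207°, sin 207°) = (-32.5, -12.6). The tangent condition forces PF to be normal to FL, so FL runs along (−sin 207°, cos 207°); with |FL| = 17.8, L = (-24.4, -28.5). Then |WL| = |L − W| = 37.5.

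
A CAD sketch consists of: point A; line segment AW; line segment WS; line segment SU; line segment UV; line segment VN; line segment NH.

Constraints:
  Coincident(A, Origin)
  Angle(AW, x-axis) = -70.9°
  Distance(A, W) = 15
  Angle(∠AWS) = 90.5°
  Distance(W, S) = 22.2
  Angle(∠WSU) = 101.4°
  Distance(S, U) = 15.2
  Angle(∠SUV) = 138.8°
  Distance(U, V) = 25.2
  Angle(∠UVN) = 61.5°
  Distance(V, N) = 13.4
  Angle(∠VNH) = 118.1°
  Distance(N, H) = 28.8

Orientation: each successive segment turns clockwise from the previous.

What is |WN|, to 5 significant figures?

25.986

A is at the origin; AW runs at -70.9° with length 15.0, so W = (4.9083, -14.174). ∠AWS = 90.5° gives WS at -160.40° from the x-axis; with |WS| = 22.2, S = (-16.005, -21.621). ∠WSU = 101.4° gives SU at 121.00° from the x-axis; with |SU| = 15.2, U = (-23.834, -8.5923). ∠SUV = 138.8° gives UV at 79.800° from the x-axis; with |UV| = 25.2, V = (-19.371, 16.209). ∠UVN = 61.5° gives VN at -38.700° from the x-axis; with |VN| = 13.4, N = (-8.9137, 7.8312). Then |WN| = |N − W| = 25.986.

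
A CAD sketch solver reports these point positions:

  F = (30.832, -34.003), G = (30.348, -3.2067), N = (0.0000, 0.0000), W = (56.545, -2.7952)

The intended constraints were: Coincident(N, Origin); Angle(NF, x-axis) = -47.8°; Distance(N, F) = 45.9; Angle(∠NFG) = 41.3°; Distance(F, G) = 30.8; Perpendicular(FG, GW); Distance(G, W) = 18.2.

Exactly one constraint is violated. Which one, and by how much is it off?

Distance(G, W) = 18.2 — off by 8.00.

N = (0.00, 0.00) ✓; NF at -47.80° ✓; |NF| = 45.90 ✓; ∠NFG = 41.30° ✓; |FG| = 30.80 ✓; ∠(FG, GW) = 90.00° ✓; |GW| = 26.20 ✗.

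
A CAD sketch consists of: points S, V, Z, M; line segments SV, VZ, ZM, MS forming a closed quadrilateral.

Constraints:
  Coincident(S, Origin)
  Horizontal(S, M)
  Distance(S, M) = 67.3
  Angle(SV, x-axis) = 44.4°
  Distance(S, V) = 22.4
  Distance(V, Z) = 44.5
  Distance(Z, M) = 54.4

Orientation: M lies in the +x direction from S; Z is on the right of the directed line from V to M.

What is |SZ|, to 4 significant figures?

35.43

S is at the origin; SM is horizontal with |SM| = 67.3 and M in +x, so M = (67.3, 0). SV runs at 44.4° with |SV| = 22.4, so V = (16.00, 15.67). Z is determined by |VZ| = 44.5 and |ZM| = 54.4 together: it lies at the intersection of circle(V, 44.5) and circle(M, 54.4). With |VM| = 53.64, the foot of the radical line on VM is 17.69 from V and the perpendicular offset is √(44.5² − 17.69²) = 40.83. Taking the right-of-VM solution: Z = (20.99, -28.55).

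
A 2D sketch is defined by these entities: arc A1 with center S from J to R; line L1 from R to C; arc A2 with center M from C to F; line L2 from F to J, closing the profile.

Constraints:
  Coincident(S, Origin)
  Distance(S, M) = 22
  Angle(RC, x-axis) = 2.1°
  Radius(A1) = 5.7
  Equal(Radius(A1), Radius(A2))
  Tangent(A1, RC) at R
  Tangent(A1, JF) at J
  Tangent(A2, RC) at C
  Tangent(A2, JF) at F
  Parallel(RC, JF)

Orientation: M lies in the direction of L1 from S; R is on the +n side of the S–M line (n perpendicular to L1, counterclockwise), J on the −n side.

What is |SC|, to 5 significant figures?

22.726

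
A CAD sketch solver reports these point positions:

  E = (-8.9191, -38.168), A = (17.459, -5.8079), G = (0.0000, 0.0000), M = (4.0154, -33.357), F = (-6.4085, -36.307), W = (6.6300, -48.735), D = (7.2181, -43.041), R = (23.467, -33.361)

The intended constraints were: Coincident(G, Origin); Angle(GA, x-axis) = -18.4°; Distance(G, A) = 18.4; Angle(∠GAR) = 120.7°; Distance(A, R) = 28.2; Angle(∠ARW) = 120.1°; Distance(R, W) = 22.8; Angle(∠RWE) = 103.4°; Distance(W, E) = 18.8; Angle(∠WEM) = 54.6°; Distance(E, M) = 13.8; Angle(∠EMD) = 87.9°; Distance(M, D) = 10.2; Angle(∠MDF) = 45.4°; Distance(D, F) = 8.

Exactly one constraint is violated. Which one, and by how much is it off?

Distance(D, F) = 8 — off by 7.20.

G = (0.00, 0.00) ✓; GA at -18.40° ✓; |GA| = 18.40 ✓; ∠GAR = 120.7° ✓; |AR| = 28.20 ✓; ∠ARW = 120.1° ✓; |RW| = 22.80 ✓; ∠RWE = 103.4° ✓; |WE| = 18.80 ✓; ∠WEM = 54.60° ✓; |EM| = 13.80 ✓; ∠EMD = 87.90° ✓; |MD| = 10.20 ✓; ∠MDF = 45.40° ✓; |DF| = 15.20 ✗.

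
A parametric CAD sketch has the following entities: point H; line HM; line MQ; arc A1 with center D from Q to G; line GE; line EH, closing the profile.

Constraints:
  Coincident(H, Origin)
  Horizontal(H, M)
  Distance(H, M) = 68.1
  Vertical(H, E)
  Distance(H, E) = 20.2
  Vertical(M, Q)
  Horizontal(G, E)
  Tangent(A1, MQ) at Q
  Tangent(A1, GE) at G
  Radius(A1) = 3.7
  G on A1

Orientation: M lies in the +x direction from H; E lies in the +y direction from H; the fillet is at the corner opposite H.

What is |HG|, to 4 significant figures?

67.49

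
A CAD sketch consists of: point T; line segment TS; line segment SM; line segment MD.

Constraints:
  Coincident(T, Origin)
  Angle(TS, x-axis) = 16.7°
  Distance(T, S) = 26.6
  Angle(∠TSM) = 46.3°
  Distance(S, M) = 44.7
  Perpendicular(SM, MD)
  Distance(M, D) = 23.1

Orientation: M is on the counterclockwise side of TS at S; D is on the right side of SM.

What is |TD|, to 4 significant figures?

49.85

∠TSM = 46.3°, so SM runs at 16.7° + (180° − 46.3°) = 150.4° from the x-axis; with |SM| = 44.7, M = S + 44.7·(cos 150.4°, sin 150.4°) = (-13.39, 29.72). SM is perpendicular to MD; with |MD| = 23.1 on the right of SM, D = M + 23.1·(0.4939, 0.8695) = (-1.978, 49.81). Then |TD| = |D − T| = 49.85.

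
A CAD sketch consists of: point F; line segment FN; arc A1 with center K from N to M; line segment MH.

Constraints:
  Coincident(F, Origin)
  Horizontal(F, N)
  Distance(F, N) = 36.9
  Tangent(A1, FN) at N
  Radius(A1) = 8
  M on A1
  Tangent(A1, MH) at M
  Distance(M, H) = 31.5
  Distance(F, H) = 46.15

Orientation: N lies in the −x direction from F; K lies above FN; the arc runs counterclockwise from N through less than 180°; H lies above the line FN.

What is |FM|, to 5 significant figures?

29.813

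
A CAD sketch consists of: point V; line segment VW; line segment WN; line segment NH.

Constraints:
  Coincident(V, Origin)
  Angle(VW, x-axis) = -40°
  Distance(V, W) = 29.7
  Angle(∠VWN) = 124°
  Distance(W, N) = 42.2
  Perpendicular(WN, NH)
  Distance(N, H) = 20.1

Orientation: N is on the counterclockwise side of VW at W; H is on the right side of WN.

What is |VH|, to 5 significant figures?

73.882

V is at the origin; VW runs at -40.0° with length 29.7, so W = 29.7·(cos -40.0°, sin -40.0°) = (22.752, -19.091). ∠VWN = 124.0°, so WN runs at -40.0° + (180° − 124.0°) = 16.000° from the x-axis; with |WN| = 42.2, N = W + 42.2·(cos 16.000°, sin 16.000°) = (63.317, -7.4589). The perpendicularity gives NH at right angles to WN; with |NH| = 20.1 on the right of WN, H = N + 20.1·(0.27564, -0.96126) = (68.857, -26.780). Then |VH| = |H − V| = 73.882.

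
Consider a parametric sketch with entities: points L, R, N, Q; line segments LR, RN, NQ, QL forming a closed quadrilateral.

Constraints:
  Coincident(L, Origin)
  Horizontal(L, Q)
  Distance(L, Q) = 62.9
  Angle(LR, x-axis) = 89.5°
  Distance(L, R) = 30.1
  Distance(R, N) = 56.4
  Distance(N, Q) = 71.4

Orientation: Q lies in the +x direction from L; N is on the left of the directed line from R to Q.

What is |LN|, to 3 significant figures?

80.0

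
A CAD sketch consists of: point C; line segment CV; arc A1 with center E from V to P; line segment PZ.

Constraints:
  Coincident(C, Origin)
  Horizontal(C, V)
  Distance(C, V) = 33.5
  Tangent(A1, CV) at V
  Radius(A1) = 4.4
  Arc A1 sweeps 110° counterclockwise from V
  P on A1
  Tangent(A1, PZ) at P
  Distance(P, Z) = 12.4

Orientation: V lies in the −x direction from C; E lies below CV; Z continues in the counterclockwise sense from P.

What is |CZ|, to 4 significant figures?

37.73

On A1, V sits at bearing 90° from E; a 110° counterclockwise sweep puts P at bearing 200°, so P = E + 4.4·(cos 200°, sin 200°) = (-37.63, -5.905). The tangent condition forces EP to be normal to PZ, so PZ runs along (−sin 200°, cos 200°); with |PZ| = 12.4, Z = (-33.39, -17.56). Then |CZ| = |Z − C| = 37.73.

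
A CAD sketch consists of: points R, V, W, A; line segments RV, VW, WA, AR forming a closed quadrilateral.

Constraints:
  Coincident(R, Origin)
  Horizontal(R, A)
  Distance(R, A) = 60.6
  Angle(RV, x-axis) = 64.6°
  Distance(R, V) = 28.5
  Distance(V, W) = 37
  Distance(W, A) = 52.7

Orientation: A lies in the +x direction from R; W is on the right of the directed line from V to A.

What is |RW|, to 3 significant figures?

14.4

R is at the origin; R and A share the same y with |RA| = 60.6 and A in +x, so A = (60.6, 0). RV runs at 64.6° with |RV| = 28.5, so V = (12.2, 25.7). W is determined by |VW| = 37.0 and |WA| = 52.7 together: it lies at the intersection of circle(V, 37.0) and circle(A, 52.7). With |VA| = 54.8, the foot of the radical line on VA is 14.6 from V and the perpendicular offset is √(37.0² − 14.6²) = 34.0. Taking the right-of-VA solution: W = (9.09, -11.1).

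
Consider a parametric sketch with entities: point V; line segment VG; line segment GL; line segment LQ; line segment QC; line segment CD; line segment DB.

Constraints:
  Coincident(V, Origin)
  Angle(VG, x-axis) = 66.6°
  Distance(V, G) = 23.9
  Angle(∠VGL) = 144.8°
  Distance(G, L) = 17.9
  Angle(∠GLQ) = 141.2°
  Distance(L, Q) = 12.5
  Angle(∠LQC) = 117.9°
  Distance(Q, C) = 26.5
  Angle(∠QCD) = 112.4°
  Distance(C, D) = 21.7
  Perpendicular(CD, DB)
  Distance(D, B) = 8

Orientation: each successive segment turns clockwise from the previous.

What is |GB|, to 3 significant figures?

30.3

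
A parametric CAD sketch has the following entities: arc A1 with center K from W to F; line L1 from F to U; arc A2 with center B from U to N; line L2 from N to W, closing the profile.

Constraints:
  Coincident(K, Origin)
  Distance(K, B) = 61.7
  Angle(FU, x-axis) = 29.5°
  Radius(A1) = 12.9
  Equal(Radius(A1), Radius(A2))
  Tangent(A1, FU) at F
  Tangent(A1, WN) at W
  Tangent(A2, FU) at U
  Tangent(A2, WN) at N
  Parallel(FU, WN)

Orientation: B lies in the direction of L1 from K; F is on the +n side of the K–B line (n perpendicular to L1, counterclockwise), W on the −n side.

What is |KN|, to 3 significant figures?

63.0

The slot axis is L1's direction at 29.5°, so u = (cos 29.5°, sin 29.5°) = (0.870, 0.492) and n = (−sin 29.5°, cos 29.5°) = (-0.492, 0.870). K is at the origin and B lies 61.7 along u from K, so B = 61.7·u = (53.7, 30.4). Tangency of A1 to both parallel lines with radius 12.9 puts F and W at K ± 12.9·n: F = (-6.35, 11.2), W = (6.35, -11.2). Equal radii place U and N the same way about B: U = B + 12.9·n = (47.3, 41.6), N = B − 12.9·n = (60.1, 19.2). Then |KN| = |N − K| = 63.0.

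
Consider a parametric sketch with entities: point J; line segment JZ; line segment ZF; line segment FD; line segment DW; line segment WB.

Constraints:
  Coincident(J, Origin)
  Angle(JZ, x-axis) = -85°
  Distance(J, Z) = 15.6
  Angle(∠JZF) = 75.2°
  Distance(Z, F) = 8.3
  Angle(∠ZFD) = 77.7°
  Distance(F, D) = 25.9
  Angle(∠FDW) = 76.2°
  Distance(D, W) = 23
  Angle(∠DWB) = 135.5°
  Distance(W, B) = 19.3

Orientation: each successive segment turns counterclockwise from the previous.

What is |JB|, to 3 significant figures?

33.6

J is at the origin; JZ runs at -85.0° with length 15.6, so Z = (1.36, -15.5). ∠JZF = 75.2° gives ZF at 19.8° from the x-axis; with |ZF| = 8.3, F = (9.17, -12.7). ∠ZFD = 77.7° gives FD at 122° from the x-axis; with |FD| = 25.9, D = (-4.59, 9.21). ∠FDW = 76.2° gives DW at -134° from the x-axis; with |DW| = 23.0, W = (-20.6, -7.31). ∠DWB = 135.5° gives WB at -89.6° from the x-axis; with |WB| = 19.3, B = (-20.5, -26.6). Then |JB| = |B − J| = 33.6.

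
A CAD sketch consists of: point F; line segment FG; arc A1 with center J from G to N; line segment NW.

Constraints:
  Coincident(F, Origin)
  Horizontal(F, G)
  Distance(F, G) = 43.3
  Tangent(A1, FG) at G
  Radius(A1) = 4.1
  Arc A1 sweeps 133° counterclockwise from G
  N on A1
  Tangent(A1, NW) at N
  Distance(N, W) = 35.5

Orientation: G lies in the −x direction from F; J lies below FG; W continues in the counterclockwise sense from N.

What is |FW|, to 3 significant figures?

39.6

F is at the origin; F and G share the same y with |FG| = 43.3 and G on the −x side, so G = (-43.3, 0.00). The tangent condition forces JG to be normal to FG, so J = G + (0, -4.1) = (-43.3, -4.10). On A1, G sits at bearing 90° from J; a 133° counterclockwise sweep puts N at bearing 223°, so N = J + 4.1·(cos 223°, sin 223°) = (-46.3, -6.90). Tangency of A1 to NW means the radius JN is perpendicular to NW, so NW runs along (−sin 223°, cos 223°); with |NW| = 35.5, W = (-22.1, -32.9). Then |FW| = |W − F| = 39.6.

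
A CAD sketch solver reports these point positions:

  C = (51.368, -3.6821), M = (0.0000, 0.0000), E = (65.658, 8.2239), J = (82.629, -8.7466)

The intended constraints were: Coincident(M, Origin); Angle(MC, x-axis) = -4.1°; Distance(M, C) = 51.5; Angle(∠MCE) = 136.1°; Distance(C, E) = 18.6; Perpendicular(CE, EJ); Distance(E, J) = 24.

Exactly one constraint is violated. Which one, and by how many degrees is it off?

Perpendicular(CE, EJ) — off by 5.20°.

M = (0.00, 0.00) ✓; MC at -4.100° ✓; |MC| = 51.50 ✓; ∠MCE = 136.1° ✓; |CE| = 18.60 ✓; ∠(CE, EJ) = 84.80° ✗; |EJ| = 24.00 ✓.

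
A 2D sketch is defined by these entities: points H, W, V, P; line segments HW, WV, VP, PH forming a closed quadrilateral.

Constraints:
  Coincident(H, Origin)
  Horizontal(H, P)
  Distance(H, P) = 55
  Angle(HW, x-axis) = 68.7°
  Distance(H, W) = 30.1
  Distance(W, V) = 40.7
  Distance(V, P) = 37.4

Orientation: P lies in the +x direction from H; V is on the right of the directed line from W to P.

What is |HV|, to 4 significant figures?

22.76

Checks: |WV| = 40.70 ✓; |VP| = 37.40 ✓.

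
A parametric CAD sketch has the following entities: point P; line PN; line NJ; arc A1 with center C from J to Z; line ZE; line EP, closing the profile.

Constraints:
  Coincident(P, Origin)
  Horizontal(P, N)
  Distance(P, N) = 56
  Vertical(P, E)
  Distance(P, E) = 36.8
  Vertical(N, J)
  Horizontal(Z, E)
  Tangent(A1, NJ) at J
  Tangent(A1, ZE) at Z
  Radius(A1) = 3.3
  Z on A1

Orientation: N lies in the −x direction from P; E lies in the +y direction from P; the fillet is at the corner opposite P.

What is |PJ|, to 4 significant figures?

65.26

P is at the origin; P and N share the same y with |PN| = 56.0 and N on the −x side, so N = (-56.00, 0.000). P and E share the same x with |PE| = 36.8 and E on the +y side, so E = (0.000, 36.80). The virtual corner opposite P is at (-56.00, 36.80). Since A1 is tangent to NJ there, CJ ⟂ NJ and A1 meets ZE tangentially, so CZ is at right angles to ZE, with radius 3.3, so the center C sits 3.3 in from both sides at C = (-52.70, 33.50). That places the tangent points at J = (-56.00, 33.50) on NJ and Z = (-52.70, 36.80) on ZE. Then |PJ| = |J − P| = 65.26.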